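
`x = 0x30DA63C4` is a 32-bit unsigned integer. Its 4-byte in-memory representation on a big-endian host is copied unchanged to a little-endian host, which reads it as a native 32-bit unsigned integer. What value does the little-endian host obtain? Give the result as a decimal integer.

Stored big-endian, the bytes at ascending addresses are 30 DA 63 C4.
Read back as little-endian, the first byte is least significant, giving 0xC463DA30.
0xC463DA30 = 3294878256.

3294878256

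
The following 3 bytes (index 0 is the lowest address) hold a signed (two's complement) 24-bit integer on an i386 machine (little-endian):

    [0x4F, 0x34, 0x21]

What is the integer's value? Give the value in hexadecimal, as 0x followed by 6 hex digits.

0x21344F

In little-endian order the low byte comes first in memory.
Reassemble most-significant byte first: 21 34 4F → 0x21344F.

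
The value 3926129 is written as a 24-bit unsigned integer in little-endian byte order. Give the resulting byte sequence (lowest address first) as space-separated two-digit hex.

71 E8 3B

3926129 in hexadecimal, padded to 24 bits, is 0x3BE871.
Split into bytes (most-significant first): 3B E8 71.
Little-endian stores the least-significant byte at the lowest address.
So at ascending addresses the bytes are 71 E8 3B.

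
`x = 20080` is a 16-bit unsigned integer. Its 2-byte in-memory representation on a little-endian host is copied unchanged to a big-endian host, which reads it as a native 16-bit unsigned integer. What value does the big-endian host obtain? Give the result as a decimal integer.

28750

20080 in 16-bit hexadecimal is 0x4E70.
Stored little-endian, the bytes at ascending addresses are 70 4E.
Read back as big-endian, the last byte is least significant, giving 0x704E.
0x704E = 28750.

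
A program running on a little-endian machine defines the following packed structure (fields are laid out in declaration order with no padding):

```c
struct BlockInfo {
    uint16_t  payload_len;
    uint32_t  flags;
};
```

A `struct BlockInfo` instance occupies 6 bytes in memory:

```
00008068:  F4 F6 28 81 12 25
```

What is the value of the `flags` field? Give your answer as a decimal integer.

`flags` follows `payload_len` (2 bytes), so it starts at byte offset 2 and occupies 4 bytes.
Bytes at offsets 2..5: 28 81 12 25.
Little-endian stores the least-significant byte at the lowest address.
Reassemble most-significant byte first: 25 12 81 28 → 0x25128128.
0x25128128 = 621969704.

621969704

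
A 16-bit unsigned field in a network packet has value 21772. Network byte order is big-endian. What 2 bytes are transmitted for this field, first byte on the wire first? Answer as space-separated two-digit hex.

55 0C

21772 in hexadecimal, padded to 16 bits, is 0x550C.
Split into bytes (most-significant first): 55 0C.
In big-endian order the high byte comes first in memory.
So the memory order matches the most-significant-first order: 55 0C.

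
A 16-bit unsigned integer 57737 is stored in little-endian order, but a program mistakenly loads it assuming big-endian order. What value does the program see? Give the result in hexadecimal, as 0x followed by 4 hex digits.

0x89E1

57737 in 16-bit hexadecimal is 0xE189.
Stored little-endian, the bytes at ascending addresses are 89 E1.
Read back as big-endian, the last byte is least significant, giving 0x89E1.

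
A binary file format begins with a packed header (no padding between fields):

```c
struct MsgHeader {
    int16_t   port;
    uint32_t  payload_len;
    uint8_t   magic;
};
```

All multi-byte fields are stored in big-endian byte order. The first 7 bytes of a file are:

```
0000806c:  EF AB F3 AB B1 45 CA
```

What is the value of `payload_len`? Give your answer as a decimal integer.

4088115525

`payload_len` follows `port` (2 bytes), so it starts at byte offset 2 and occupies 4 bytes.
Bytes at offsets 2..5: F3 AB B1 45.
In big-endian order the high byte comes first in memory.
The bytes are already most-significant first: 0xF3ABB145.
0xF3ABB145 = 4088115525.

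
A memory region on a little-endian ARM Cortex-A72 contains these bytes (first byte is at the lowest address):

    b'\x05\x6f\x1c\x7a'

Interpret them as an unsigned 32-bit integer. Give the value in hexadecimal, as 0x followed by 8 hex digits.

In little-endian order the low byte comes first in memory.
Reassemble most-significant byte first: 7A 1C 6F 05 → 0x7A1C6F05.

0x7A1C6F05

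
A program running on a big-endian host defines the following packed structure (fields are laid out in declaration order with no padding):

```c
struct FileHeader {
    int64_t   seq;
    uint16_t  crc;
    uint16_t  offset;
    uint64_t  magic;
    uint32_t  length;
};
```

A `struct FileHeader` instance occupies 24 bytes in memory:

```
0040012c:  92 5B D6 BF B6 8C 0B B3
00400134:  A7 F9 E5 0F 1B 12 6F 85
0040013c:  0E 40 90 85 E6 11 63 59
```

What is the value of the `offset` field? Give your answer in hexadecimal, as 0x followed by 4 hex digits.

0xE50F

`offset` follows `seq` (8 B), `crc` (2 B), so it starts at offset 8 + 2 = 10 and occupies 2 bytes.
Bytes at offsets 10..11: E5 0F.
In big-endian order the high byte comes first in memory.
The bytes are already most-significant first: 0xE50F.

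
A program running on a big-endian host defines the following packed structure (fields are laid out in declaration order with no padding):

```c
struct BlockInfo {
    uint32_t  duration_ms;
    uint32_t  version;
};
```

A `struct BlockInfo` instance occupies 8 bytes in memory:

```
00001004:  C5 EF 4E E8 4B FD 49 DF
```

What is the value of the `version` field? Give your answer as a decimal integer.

`version` follows `duration_ms` (4 bytes), so it starts at byte offset 4 and occupies 4 bytes.
Bytes at offsets 4..7: 4B FD 49 DF.
In big-endian order the high byte comes first in memory.
The bytes are already most-significant first: 0x4BFD49DF.
0x4BFD49DF = 1274890719.

1274890719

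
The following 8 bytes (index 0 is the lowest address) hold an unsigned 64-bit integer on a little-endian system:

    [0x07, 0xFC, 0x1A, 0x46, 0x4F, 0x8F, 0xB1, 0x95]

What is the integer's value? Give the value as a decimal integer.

Little-endian: lowest address holds the least-significant byte.
Reassemble most-significant byte first: 95 B1 8F 4F 46 1A FC 07 → 0x95B18F4F461AFC07.
0x95B18F4F461AFC07 = 10786560153170410503.

10786560153170410503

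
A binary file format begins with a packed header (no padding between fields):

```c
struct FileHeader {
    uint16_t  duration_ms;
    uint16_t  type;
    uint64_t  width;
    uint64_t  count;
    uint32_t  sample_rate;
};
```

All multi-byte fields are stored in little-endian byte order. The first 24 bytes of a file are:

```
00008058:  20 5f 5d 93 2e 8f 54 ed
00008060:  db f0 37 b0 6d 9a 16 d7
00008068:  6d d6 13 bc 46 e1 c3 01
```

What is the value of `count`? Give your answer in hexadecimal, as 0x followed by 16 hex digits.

`count` follows `duration_ms` (2 B), `type` (2 B), `width` (8 B), so it starts at offset 2 + 2 + 8 = 12 and occupies 8 bytes.
Bytes at offsets 12..19: 6D 9A 16 D7 6D D6 13 BC.
In little-endian order the low byte comes first in memory.
Reassemble most-significant byte first: BC 13 D6 6D D7 16 9A 6D → 0xBC13D66DD7169A6D.

0xBC13D66DD7169A6D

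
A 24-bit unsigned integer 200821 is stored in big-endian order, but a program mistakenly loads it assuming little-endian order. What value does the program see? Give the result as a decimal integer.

7671811

200821 in 24-bit hexadecimal is 0x031075.
Stored big-endian, the bytes at ascending addresses are 03 10 75.
Read back as little-endian, the first byte is least significant, giving 0x751003.
0x751003 = 7671811.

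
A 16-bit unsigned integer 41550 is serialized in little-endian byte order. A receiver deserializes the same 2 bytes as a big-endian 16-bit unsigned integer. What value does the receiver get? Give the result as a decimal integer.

41550 in 16-bit hexadecimal is 0xA24E.
Stored little-endian, the bytes at ascending addresses are 4E A2.
Read back as big-endian, the last byte is least significant, giving 0x4EA2.
0x4EA2 = 20130.

20130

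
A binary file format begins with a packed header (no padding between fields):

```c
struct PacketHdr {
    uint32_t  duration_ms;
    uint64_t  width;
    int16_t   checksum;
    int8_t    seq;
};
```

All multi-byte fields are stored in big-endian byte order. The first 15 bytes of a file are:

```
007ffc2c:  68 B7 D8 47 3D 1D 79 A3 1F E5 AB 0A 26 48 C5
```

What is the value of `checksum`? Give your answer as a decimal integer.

`checksum` follows `duration_ms` (4 B), `width` (8 B), so it starts at offset 4 + 8 = 12 and occupies 2 bytes.
Bytes at offsets 12..13: 26 48.
Big-endian: lowest address holds the most-significant byte.
The bytes are already most-significant first: 0x2648.
0x2648 = 9800.

9800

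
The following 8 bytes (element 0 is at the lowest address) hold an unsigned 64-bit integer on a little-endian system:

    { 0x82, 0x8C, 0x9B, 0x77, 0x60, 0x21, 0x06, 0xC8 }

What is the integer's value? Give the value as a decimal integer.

Little-endian stores the least-significant byte at the lowest address.
Reassemble most-significant byte first: C8 06 21 60 77 9B 8C 82 → 0xC8062160779B8C82.
0xC8062160779B8C82 = 14413244355653110914.

14413244355653110914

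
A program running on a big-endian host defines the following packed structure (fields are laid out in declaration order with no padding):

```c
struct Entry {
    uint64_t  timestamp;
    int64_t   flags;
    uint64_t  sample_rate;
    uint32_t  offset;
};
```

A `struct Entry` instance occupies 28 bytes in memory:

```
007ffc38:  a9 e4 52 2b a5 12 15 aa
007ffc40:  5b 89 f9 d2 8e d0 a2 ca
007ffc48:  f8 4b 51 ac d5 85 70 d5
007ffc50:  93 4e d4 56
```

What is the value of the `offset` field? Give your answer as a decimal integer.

2471416918

`offset` follows `timestamp` (8 B), `flags` (8 B), `sample_rate` (8 B), so it starts at offset 8 + 8 + 8 = 24 and occupies 4 bytes.
Bytes at offsets 24..27: 93 4E D4 56.
Big-endian stores the most-significant byte at the lowest address.
The bytes are already most-significant first: 0x934ED456.
0x934ED456 = 2471416918.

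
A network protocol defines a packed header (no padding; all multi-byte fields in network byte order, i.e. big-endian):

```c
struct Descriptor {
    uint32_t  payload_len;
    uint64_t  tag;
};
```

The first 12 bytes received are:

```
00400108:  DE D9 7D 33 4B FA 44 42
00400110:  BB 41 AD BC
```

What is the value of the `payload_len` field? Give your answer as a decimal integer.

`payload_len` is the first field, at byte offset 0, occupying 4 bytes.
Bytes at offsets 0..3: DE D9 7D 33.
In big-endian order the high byte comes first in memory.
The bytes are already most-significant first: 0xDED97D33.
0xDED97D33 = 3738795315.

3738795315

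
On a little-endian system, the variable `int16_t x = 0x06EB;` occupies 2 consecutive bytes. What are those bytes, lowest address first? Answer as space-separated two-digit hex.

Split into bytes (most-significant first): 06 EB.
Little-endian stores the least-significant byte at the lowest address.
So at ascending addresses the bytes are EB 06.

EB 06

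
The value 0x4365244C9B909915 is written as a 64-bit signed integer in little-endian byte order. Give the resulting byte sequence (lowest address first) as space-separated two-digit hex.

15 99 90 9B 4C 24 65 43

Split into bytes (most-significant first): 43 65 24 4C 9B 90 99 15.
Little-endian: lowest address holds the least-significant byte.
So at ascending addresses the bytes are 15 99 90 9B 4C 24 65 43.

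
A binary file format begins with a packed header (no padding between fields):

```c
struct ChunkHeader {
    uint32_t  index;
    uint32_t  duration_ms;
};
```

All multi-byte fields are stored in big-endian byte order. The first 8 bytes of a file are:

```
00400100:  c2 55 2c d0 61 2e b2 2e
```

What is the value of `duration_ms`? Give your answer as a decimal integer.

1630450222

`duration_ms` follows `index` (4 bytes), so it starts at byte offset 4 and occupies 4 bytes.
Bytes at offsets 4..7: 61 2E B2 2E.
In big-endian order the high byte comes first in memory.
The bytes are already most-significant first: 0x612EB22E.
0x612EB22E = 1630450222.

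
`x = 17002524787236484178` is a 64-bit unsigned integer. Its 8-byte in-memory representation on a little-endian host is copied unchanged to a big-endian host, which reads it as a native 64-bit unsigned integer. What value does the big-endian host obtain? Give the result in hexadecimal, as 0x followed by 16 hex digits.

17002524787236484178 in 64-bit hexadecimal is 0xEBF51A35F4013452.
Stored little-endian, the bytes at ascending addresses are 52 34 01 F4 35 1A F5 EB.
Read back as big-endian, the last byte is least significant, giving 0x523401F4351AF5EB.

0x523401F4351AF5EB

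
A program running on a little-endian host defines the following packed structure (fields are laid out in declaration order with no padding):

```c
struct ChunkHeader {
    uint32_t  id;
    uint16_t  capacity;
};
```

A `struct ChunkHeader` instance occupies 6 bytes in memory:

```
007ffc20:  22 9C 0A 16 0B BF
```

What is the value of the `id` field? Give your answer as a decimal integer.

369794082

`id` is the first field, at byte offset 0, occupying 4 bytes.
Bytes at offsets 0..3: 22 9C 0A 16.
Little-endian stores the least-significant byte at the lowest address.
Reassemble most-significant byte first: 16 0A 9C 22 → 0x160A9C22.
0x160A9C22 = 369794082.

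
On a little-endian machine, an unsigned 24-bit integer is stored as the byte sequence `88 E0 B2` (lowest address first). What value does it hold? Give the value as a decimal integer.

11722888

Little-endian stores the least-significant byte at the lowest address.
Reassemble most-significant byte first: B2 E0 88 → 0xB2E088.
0xB2E088 = 11722888.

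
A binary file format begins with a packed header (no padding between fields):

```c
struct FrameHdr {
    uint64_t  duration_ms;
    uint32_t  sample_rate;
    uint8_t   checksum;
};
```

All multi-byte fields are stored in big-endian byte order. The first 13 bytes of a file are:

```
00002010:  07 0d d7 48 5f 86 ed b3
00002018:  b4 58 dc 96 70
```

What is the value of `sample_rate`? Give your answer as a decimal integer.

`sample_rate` follows `duration_ms` (8 bytes), so it starts at byte offset 8 and occupies 4 bytes.
Bytes at offsets 8..11: B4 58 DC 96.
In big-endian order the high byte comes first in memory.
The bytes are already most-significant first: 0xB458DC96.
0xB458DC96 = 3025722518.

3025722518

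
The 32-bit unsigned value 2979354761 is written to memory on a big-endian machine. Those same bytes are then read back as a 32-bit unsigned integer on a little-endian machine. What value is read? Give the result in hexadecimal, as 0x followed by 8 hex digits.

2979354761 in 32-bit hexadecimal is 0xB1955889.
Stored big-endian, the bytes at ascending addresses are B1 95 58 89.
Read back as little-endian, the first byte is least significant, giving 0x895895B1.

0x895895B1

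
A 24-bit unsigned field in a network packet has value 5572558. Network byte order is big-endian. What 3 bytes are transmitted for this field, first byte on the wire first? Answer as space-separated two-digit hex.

55 07 CE

5572558 in hexadecimal, padded to 24 bits, is 0x5507CE.
Split into bytes (most-significant first): 55 07 CE.
Big-endian: lowest address holds the most-significant byte.
So the memory order matches the most-significant-first order: 55 07 CE.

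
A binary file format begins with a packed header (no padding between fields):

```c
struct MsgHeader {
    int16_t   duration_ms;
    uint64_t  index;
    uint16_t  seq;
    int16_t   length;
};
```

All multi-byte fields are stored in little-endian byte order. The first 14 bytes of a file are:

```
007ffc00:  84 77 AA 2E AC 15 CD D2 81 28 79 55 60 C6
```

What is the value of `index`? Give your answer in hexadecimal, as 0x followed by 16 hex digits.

0x2881D2CD15AC2EAA

`index` follows `duration_ms` (2 bytes), so it starts at byte offset 2 and occupies 8 bytes.
Bytes at offsets 2..9: AA 2E AC 15 CD D2 81 28.
Little-endian: lowest address holds the least-significant byte.
Reassemble most-significant byte first: 28 81 D2 CD 15 AC 2E AA → 0x2881D2CD15AC2EAA.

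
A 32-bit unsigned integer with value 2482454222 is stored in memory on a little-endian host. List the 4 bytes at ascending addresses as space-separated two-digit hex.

CE 3E F7 93

2482454222 in hexadecimal, padded to 32 bits, is 0x93F73ECE.
Split into bytes (most-significant first): 93 F7 3E CE.
In little-endian order the low byte comes first in memory.
So at ascending addresses the bytes are CE 3E F7 93.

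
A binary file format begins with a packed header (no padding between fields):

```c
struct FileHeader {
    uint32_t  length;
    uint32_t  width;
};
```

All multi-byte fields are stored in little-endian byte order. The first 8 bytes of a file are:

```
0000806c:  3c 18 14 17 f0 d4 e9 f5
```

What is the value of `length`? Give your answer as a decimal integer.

387192892

`length` is the first field, at byte offset 0, occupying 4 bytes.
Bytes at offsets 0..3: 3C 18 14 17.
Little-endian stores the least-significant byte at the lowest address.
Reassemble most-significant byte first: 17 14 18 3C → 0x1714183C.
0x1714183C = 387192892.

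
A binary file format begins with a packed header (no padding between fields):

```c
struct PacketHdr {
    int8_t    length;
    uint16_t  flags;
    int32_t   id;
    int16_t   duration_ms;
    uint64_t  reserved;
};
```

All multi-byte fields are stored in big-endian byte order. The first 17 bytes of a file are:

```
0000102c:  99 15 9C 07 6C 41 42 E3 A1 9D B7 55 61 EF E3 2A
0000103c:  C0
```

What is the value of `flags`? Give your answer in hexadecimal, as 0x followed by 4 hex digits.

0x159C

`flags` follows `length` (1 byte), so it starts at byte offset 1 and occupies 2 bytes.
Bytes at offsets 1..2: 15 9C.
Big-endian stores the most-significant byte at the lowest address.
The bytes are already most-significant first: 0x159C.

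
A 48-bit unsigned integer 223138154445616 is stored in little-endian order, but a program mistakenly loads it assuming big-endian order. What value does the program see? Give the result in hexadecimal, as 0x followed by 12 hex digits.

223138154445616 in 48-bit hexadecimal is 0xCAF1666E7B30.
Stored little-endian, the bytes at ascending addresses are 30 7B 6E 66 F1 CA.
Read back as big-endian, the last byte is least significant, giving 0x307B6E66F1CA.

0x307B6E66F1CA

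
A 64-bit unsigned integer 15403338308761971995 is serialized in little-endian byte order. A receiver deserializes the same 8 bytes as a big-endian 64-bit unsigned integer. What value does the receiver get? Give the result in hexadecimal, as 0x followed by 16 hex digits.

15403338308761971995 in 64-bit hexadecimal is 0xD5C3A694D8EC6D1B.
Stored little-endian, the bytes at ascending addresses are 1B 6D EC D8 94 A6 C3 D5.
Read back as big-endian, the last byte is least significant, giving 0x1B6DECD894A6C3D5.

0x1B6DECD894A6C3D5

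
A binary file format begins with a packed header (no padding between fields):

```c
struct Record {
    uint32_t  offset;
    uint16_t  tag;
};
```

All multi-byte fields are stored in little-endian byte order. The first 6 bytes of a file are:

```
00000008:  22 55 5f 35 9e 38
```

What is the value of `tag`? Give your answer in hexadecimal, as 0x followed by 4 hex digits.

0x389E

`tag` follows `offset` (4 bytes), so it starts at byte offset 4 and occupies 2 bytes.
Bytes at offsets 4..5: 9E 38.
Little-endian stores the least-significant byte at the lowest address.
Reassemble most-significant byte first: 38 9E → 0x389E.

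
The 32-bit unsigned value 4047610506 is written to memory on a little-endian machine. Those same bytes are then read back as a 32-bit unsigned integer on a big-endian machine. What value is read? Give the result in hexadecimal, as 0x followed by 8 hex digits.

0x8AA241F1

4047610506 in 32-bit hexadecimal is 0xF141A28A.
Stored little-endian, the bytes at ascending addresses are 8A A2 41 F1.
Read back as big-endian, the last byte is least significant, giving 0x8AA241F1.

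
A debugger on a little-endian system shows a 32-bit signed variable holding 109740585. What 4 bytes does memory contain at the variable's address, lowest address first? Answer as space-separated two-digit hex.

109740585 in hexadecimal, padded to 32 bits, is 0x068A8229.
Split into bytes (most-significant first): 06 8A 82 29.
Little-endian: lowest address holds the least-significant byte.
So at ascending addresses the bytes are 29 82 8A 06.

29 82 8A 06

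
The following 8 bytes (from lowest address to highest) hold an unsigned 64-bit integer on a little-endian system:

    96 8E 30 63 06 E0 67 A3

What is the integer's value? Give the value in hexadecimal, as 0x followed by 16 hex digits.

In little-endian order the low byte comes first in memory.
Reassemble most-significant byte first: A3 67 E0 06 63 30 8E 96 → 0xA367E00663308E96.

0xA367E00663308E96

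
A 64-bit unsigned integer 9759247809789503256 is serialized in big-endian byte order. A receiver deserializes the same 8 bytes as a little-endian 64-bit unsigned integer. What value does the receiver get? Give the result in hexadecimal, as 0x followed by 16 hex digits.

9759247809789503256 in 64-bit hexadecimal is 0x876FD02D21832718.
Stored big-endian, the bytes at ascending addresses are 87 6F D0 2D 21 83 27 18.
Read back as little-endian, the first byte is least significant, giving 0x182783212DD06F87.

0x182783212DD06F87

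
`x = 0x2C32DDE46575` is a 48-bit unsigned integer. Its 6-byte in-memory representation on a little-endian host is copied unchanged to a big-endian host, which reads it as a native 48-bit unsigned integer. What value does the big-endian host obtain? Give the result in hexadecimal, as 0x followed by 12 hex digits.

0x7565E4DD322C

Stored little-endian, the bytes at ascending addresses are 75 65 E4 DD 32 2C.
Read back as big-endian, the last byte is least significant, giving 0x7565E4DD322C.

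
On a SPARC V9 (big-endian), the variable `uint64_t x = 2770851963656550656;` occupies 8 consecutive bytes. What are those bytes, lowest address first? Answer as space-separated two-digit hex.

2770851963656550656 in hexadecimal, padded to 64 bits, is 0x26740B2E2AF13900.
Split into bytes (most-significant first): 26 74 0B 2E 2A F1 39 00.
Big-endian: lowest address holds the most-significant byte.
So the memory order matches the most-significant-first order: 26 74 0B 2E 2A F1 39 00.

26 74 0B 2E 2A F1 39 00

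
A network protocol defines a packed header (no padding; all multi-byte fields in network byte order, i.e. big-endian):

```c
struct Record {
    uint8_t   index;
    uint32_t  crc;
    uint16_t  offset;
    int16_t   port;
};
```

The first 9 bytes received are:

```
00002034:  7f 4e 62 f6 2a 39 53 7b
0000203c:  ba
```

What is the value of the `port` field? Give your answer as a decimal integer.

31674

`port` follows `index` (1 B), `crc` (4 B), `offset` (2 B), so it starts at offset 1 + 4 + 2 = 7 and occupies 2 bytes.
Bytes at offsets 7..8: 7B BA.
Big-endian stores the most-significant byte at the lowest address.
The bytes are already most-significant first: 0x7BBA.
0x7BBA = 31674.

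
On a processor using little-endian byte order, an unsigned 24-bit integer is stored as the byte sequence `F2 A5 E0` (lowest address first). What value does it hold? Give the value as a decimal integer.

14722546

Little-endian: lowest address holds the least-significant byte.
Reassemble most-significant byte first: E0 A5 F2 → 0xE0A5F2.
0xE0A5F2 = 14722546.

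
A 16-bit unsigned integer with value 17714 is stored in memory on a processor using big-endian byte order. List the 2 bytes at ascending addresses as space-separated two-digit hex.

45 32

17714 in hexadecimal, padded to 16 bits, is 0x4532.
Split into bytes (most-significant first): 45 32.
Big-endian: lowest address holds the most-significant byte.
So the memory order matches the most-significant-first order: 45 32.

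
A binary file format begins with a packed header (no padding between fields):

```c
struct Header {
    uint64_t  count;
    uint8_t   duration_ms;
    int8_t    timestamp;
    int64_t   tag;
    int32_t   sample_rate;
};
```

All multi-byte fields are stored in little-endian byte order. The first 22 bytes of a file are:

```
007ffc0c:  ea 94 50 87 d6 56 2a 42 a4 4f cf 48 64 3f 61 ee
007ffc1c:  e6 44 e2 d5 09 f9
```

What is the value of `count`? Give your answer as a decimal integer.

4767718634918286570

`count` is the first field, at byte offset 0, occupying 8 bytes.
Bytes at offsets 0..7: EA 94 50 87 D6 56 2A 42.
Little-endian: lowest address holds the least-significant byte.
Reassemble most-significant byte first: 42 2A 56 D6 87 50 94 EA → 0x422A56D6875094EA.
0x422A56D6875094EA = 4767718634918286570.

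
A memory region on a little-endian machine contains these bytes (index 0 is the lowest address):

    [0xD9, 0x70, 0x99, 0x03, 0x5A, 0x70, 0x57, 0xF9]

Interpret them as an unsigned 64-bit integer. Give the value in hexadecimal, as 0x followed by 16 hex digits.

0xF957705A039970D9

Little-endian stores the least-significant byte at the lowest address.
Reassemble most-significant byte first: F9 57 70 5A 03 99 70 D9 → 0xF957705A039970D9.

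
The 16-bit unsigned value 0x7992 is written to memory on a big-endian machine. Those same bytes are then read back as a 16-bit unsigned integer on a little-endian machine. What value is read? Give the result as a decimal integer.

Stored big-endian, the bytes at ascending addresses are 79 92.
Read back as little-endian, the first byte is least significant, giving 0x9279.
0x9279 = 37497.

37497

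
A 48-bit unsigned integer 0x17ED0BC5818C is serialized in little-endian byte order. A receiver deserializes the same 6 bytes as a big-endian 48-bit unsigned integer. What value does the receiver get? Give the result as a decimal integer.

Stored little-endian, the bytes at ascending addresses are 8C 81 C5 0B ED 17.
Read back as big-endian, the last byte is least significant, giving 0x8C81C50BED17.
0x8C81C50BED17 = 154488984562967.

154488984562967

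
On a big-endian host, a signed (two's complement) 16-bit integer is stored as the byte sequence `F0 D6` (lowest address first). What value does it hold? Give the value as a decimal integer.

Big-endian: lowest address holds the most-significant byte.
The bytes are already most-significant first: 0xF0D6.
Top bit is set, so as a signed 16-bit value this is 0xF0D6 − 2^16 = -3882.

-3882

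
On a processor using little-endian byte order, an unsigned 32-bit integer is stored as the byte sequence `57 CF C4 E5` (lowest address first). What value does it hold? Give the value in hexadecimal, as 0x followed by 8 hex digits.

0xE5C4CF57

In little-endian order the low byte comes first in memory.
Reassemble most-significant byte first: E5 C4 CF 57 → 0xE5C4CF57.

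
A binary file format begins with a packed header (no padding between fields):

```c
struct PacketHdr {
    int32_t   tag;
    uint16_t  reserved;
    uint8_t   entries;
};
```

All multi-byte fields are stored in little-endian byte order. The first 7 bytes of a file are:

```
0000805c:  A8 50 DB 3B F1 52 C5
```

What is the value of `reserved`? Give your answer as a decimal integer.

`reserved` follows `tag` (4 bytes), so it starts at byte offset 4 and occupies 2 bytes.
Bytes at offsets 4..5: F1 52.
In little-endian order the low byte comes first in memory.
Reassemble most-significant byte first: 52 F1 → 0x52F1.
0x52F1 = 21233.

21233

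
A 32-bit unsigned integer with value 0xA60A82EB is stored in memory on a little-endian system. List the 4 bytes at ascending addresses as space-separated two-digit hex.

EB 82 0A A6

Split into bytes (most-significant first): A6 0A 82 EB.
Little-endian: lowest address holds the least-significant byte.
So at ascending addresses the bytes are EB 82 0A A6.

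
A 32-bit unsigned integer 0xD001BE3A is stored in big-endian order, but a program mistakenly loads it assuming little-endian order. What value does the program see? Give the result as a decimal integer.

Stored big-endian, the bytes at ascending addresses are D0 01 BE 3A.
Read back as little-endian, the first byte is least significant, giving 0x3ABE01D0.
0x3ABE01D0 = 985530832.

985530832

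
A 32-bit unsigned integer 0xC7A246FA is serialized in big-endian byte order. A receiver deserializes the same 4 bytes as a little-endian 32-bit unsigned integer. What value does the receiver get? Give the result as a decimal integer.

4198933191

Stored big-endian, the bytes at ascending addresses are C7 A2 46 FA.
Read back as little-endian, the first byte is least significant, giving 0xFA46A2C7.
0xFA46A2C7 = 4198933191.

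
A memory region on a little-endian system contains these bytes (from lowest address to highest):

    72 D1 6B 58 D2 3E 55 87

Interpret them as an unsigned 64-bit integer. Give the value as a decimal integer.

9751769641288192370

Little-endian: lowest address holds the least-significant byte.
Reassemble most-significant byte first: 87 55 3E D2 58 6B D1 72 → 0x87553ED2586BD172.
0x87553ED2586BD172 = 9751769641288192370.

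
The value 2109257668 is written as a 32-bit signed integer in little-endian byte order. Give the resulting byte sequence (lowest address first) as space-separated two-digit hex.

2109257668 in hexadecimal, padded to 32 bits, is 0x7DB8B7C4.
Split into bytes (most-significant first): 7D B8 B7 C4.
Little-endian stores the least-significant byte at the lowest address.
So at ascending addresses the bytes are C4 B7 B8 7D.

C4 B7 B8 7D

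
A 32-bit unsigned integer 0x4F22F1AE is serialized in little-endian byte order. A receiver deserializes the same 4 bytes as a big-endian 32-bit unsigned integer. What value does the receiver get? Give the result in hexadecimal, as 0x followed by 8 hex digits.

0xAEF1224F

Stored little-endian, the bytes at ascending addresses are AE F1 22 4F.
Read back as big-endian, the last byte is least significant, giving 0xAEF1224F.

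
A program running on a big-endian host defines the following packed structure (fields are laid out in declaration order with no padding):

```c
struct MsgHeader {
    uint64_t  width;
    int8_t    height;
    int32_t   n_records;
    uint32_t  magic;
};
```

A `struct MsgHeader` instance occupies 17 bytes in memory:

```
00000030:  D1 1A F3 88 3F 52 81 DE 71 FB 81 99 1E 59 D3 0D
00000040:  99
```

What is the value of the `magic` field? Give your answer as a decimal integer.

`magic` follows `width` (8 B), `height` (1 B), `n_records` (4 B), so it starts at offset 8 + 1 + 4 = 13 and occupies 4 bytes.
Bytes at offsets 13..16: 59 D3 0D 99.
Big-endian: lowest address holds the most-significant byte.
The bytes are already most-significant first: 0x59D30D99.
0x59D30D99 = 1507003801.

1507003801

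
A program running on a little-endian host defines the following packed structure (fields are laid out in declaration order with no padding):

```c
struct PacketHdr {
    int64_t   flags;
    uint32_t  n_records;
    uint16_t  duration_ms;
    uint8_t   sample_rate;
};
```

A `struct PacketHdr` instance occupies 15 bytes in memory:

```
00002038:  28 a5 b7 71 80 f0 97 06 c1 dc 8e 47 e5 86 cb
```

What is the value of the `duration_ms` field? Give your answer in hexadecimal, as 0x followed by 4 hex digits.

0x86E5

`duration_ms` follows `flags` (8 B), `n_records` (4 B), so it starts at offset 8 + 4 = 12 and occupies 2 bytes.
Bytes at offsets 12..13: E5 86.
In little-endian order the low byte comes first in memory.
Reassemble most-significant byte first: 86 E5 → 0x86E5.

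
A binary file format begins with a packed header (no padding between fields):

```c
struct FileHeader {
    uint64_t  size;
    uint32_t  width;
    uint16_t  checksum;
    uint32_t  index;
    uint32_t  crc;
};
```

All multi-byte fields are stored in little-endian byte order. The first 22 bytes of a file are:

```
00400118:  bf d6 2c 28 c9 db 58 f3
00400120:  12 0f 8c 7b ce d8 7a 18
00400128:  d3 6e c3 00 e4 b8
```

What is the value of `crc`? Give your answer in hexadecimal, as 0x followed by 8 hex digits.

`crc` follows `size` (8 B), `width` (4 B), `checksum` (2 B), `index` (4 B), so it starts at offset 8 + 4 + 2 + 4 = 18 and occupies 4 bytes.
Bytes at offsets 18..21: C3 00 E4 B8.
In little-endian order the low byte comes first in memory.
Reassemble most-significant byte first: B8 E4 00 C3 → 0xB8E400C3.

0xB8E400C3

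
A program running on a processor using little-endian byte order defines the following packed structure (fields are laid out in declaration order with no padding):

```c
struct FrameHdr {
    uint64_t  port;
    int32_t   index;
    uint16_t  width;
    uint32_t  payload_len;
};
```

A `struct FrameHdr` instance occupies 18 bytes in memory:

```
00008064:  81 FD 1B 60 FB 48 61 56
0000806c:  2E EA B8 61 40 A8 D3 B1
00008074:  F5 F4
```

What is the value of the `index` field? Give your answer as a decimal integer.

1639508526

`index` follows `port` (8 bytes), so it starts at byte offset 8 and occupies 4 bytes.
Bytes at offsets 8..11: 2E EA B8 61.
Little-endian: lowest address holds the least-significant byte.
Reassemble most-significant byte first: 61 B8 EA 2E → 0x61B8EA2E.
0x61B8EA2E = 1639508526.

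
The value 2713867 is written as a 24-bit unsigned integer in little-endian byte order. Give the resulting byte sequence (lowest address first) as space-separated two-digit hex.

0B 69 29

2713867 in hexadecimal, padded to 24 bits, is 0x29690B.
Split into bytes (most-significant first): 29 69 0B.
In little-endian order the low byte comes first in memory.
So at ascending addresses the bytes are 0B 69 29.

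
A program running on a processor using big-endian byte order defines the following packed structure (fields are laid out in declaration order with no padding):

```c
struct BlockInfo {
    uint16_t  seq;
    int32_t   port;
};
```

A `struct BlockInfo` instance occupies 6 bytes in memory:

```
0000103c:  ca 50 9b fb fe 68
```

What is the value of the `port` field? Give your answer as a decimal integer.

`port` follows `seq` (2 bytes), so it starts at byte offset 2 and occupies 4 bytes.
Bytes at offsets 2..5: 9B FB FE 68.
Big-endian stores the most-significant byte at the lowest address.
The bytes are already most-significant first: 0x9BFBFE68.
Top bit is set, so as a signed 32-bit value this is 0x9BFBFE68 − 2^32 = -1677984152.

-1677984152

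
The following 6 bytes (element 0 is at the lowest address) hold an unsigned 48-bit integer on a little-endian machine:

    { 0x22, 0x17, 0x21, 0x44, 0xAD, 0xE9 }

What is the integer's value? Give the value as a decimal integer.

256930381633314

In little-endian order the low byte comes first in memory.
Reassemble most-significant byte first: E9 AD 44 21 17 22 → 0xE9AD44211722.
0xE9AD44211722 = 256930381633314.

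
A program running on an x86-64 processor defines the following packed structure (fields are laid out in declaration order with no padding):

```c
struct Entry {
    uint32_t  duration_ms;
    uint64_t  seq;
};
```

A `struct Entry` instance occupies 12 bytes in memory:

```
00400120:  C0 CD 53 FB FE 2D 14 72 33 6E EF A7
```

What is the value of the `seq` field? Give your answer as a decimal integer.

12101011891004124670

`seq` follows `duration_ms` (4 bytes), so it starts at byte offset 4 and occupies 8 bytes.
Bytes at offsets 4..11: FE 2D 14 72 33 6E EF A7.
Little-endian: lowest address holds the least-significant byte.
Reassemble most-significant byte first: A7 EF 6E 33 72 14 2D FE → 0xA7EF6E3372142DFE.
0xA7EF6E3372142DFE = 12101011891004124670.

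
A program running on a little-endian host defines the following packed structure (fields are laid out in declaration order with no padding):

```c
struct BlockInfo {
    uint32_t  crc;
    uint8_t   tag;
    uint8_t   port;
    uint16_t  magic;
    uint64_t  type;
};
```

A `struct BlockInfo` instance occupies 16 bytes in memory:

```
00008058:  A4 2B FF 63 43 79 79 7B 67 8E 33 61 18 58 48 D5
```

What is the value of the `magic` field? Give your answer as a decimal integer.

31609

`magic` follows `crc` (4 B), `tag` (1 B), `port` (1 B), so it starts at offset 4 + 1 + 1 = 6 and occupies 2 bytes.
Bytes at offsets 6..7: 79 7B.
Little-endian: lowest address holds the least-significant byte.
Reassemble most-significant byte first: 7B 79 → 0x7B79.
0x7B79 = 31609.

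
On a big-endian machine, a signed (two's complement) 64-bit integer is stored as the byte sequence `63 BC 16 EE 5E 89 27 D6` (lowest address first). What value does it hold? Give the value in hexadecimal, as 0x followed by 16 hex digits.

0x63BC16EE5E8927D6

Big-endian stores the most-significant byte at the lowest address.
The bytes are already most-significant first: 0x63BC16EE5E8927D6.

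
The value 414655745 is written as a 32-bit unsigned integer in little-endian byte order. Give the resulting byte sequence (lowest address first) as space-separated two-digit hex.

414655745 in hexadecimal, padded to 32 bits, is 0x18B72501.
Split into bytes (most-significant first): 18 B7 25 01.
In little-endian order the low byte comes first in memory.
So at ascending addresses the bytes are 01 25 B7 18.

01 25 B7 18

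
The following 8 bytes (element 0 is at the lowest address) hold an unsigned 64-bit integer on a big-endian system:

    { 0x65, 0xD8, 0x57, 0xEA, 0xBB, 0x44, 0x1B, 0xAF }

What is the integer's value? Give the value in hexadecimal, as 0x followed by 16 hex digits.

0x65D857EABB441BAF

Big-endian stores the most-significant byte at the lowest address.
The bytes are already most-significant first: 0x65D857EABB441BAF.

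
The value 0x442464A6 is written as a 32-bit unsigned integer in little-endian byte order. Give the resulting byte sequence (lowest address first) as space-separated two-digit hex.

A6 64 24 44

Split into bytes (most-significant first): 44 24 64 A6.
Little-endian: lowest address holds the least-significant byte.
So at ascending addresses the bytes are A6 64 24 44.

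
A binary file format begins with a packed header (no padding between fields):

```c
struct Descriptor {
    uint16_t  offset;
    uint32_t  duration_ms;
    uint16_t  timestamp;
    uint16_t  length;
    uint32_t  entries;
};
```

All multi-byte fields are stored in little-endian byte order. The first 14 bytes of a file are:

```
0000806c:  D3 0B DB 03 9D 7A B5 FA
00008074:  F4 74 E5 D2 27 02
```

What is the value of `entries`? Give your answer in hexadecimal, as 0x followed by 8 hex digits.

0x0227D2E5

`entries` follows `offset` (2 B), `duration_ms` (4 B), `timestamp` (2 B), `length` (2 B), so it starts at offset 2 + 4 + 2 + 2 = 10 and occupies 4 bytes.
Bytes at offsets 10..13: E5 D2 27 02.
In little-endian order the low byte comes first in memory.
Reassemble most-significant byte first: 02 27 D2 E5 → 0x0227D2E5.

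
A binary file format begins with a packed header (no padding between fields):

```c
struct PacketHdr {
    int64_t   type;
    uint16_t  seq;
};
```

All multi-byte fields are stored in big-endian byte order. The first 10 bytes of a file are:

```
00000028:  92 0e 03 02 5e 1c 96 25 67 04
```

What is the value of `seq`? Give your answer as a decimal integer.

26372

`seq` follows `type` (8 bytes), so it starts at byte offset 8 and occupies 2 bytes.
Bytes at offsets 8..9: 67 04.
Big-endian: lowest address holds the most-significant byte.
The bytes are already most-significant first: 0x6704.
0x6704 = 26372.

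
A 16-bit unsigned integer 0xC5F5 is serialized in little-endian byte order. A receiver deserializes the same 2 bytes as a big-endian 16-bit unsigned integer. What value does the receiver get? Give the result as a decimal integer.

Stored little-endian, the bytes at ascending addresses are F5 C5.
Read back as big-endian, the last byte is least significant, giving 0xF5C5.
0xF5C5 = 62917.

62917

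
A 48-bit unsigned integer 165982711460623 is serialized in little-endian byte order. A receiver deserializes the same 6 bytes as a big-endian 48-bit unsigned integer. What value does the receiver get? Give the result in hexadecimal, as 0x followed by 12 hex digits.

0x0F338EDCF596

165982711460623 in 48-bit hexadecimal is 0x96F5DC8E330F.
Stored little-endian, the bytes at ascending addresses are 0F 33 8E DC F5 96.
Read back as big-endian, the last byte is least significant, giving 0x0F338EDCF596.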